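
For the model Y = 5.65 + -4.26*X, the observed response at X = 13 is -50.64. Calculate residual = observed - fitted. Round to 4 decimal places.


Compute yhat = 5.65 + (-4.26)(13) = -49.7300.
Residual = actual - predicted = -50.64 - -49.7300 = -0.9100.

-0.9100


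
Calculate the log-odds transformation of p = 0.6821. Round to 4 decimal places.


The odds are p/(1-p) = 0.6821 / 0.3179 = 2.1456.
logit(p) = ln(2.1456) = 0.7634.

0.7634


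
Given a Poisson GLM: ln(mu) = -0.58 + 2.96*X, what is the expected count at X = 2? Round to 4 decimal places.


Compute eta = -0.58 + 2.96 * 2 = 5.3400.
Apply inverse link: mu = e^5.3400 = 208.5127.

208.5127


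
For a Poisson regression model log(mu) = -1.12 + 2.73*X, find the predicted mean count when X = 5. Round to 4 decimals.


eta = -1.12 + 2.73 * 5 = 12.5300.
mu = exp(12.5300) = 276509.3735.

276509.3735


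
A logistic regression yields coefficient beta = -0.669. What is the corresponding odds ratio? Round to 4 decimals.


Odds ratio = exp(beta) = exp(-0.669).
= 0.5122.

0.5122


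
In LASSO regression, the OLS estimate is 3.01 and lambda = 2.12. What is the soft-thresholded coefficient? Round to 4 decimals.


Check: |3.01| = 3.01 vs lambda = 2.12.
Since |beta| > lambda, coefficient = sign(beta)*(|beta| - lambda) = 0.8900.
Soft-thresholded coefficient = 0.8900.

0.8900


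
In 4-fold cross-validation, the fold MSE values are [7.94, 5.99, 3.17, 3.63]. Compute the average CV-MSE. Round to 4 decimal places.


Add all fold MSEs: 20.7300.
Divide by k = 4: 20.7300/4 = 5.1825.

5.1825


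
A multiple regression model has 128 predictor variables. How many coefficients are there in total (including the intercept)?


Total coefficients = number of predictors + 1 (for the intercept).
= 128 + 1 = 129.

129


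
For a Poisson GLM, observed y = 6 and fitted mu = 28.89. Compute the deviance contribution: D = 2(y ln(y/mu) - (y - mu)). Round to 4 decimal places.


y/mu = 6/28.89 = 0.207684 (approx.), and ln(6/28.89) = -1.571736.
y * ln(y/mu) = 6 * -1.571736 = -9.430416.
y - mu = -22.89.
D = 2 * (-9.430416 - -22.89) = 26.919168, which rounds to 26.9192.

26.9192


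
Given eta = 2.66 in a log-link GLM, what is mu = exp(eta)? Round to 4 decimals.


mu = exp(eta) = exp(2.66).
= 14.2963.

14.2963


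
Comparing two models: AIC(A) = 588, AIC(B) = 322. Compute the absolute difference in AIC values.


Compute |588 - 322| = 266.
Model B has the smaller AIC.

266


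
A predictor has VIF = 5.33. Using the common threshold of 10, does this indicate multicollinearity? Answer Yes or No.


The threshold is 10.
VIF = 5.33 is < 10.
Multicollinearity indication: No.

No


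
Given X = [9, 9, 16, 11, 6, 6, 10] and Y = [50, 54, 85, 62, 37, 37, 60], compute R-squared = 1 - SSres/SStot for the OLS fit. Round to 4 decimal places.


The fitted line is Y = 8.7316 + 4.8340*X.
SSres = 18.9365, SStot = 1648.0000.
R^2 = 1 - SSres/SStot = 0.9885.

0.9885


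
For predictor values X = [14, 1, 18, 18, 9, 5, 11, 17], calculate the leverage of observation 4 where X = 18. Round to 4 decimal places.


Compute xbar = 11.6250 with n = 8 observations.
SXX = 279.8750.
Leverage = 1/8 + (18 - 11.6250)^2/279.8750 = 0.2702.

0.2702


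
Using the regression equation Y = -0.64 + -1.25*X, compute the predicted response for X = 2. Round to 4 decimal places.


Plug X = 2 into Y = -0.64 + -1.25*X:
Y = -0.64 + -2.5000 = -3.1400.

-3.1400


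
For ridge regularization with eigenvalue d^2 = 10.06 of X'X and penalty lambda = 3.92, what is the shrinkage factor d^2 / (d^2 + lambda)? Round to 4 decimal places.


Denominator = d^2 + lambda = 10.06 + 3.92 = 13.9800.
Shrinkage = 10.06 / 13.9800 = 0.7196.

0.7196


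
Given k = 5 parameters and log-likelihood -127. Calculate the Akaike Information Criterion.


Compute:
2k = 2*5 = 10.
-2*loglik = -2*(-127) = 254.
AIC = 10 + 254 = 264.

264


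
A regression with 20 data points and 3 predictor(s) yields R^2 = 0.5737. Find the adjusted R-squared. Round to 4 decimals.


Adjusted R^2 = 1 - (1 - R^2) * (n-1)/(n-p-1).
(1 - R^2) = 0.4263.
(n-1)/(n-p-1) = 19/16.
(1 - R^2) * (n-1) = 0.4263 * 19 = 8.0997.
Divide by (n-p-1): 8.0997 / 16 = 0.5062.
Adj R^2 = 1 - 0.5062 = 0.4938.

0.4938


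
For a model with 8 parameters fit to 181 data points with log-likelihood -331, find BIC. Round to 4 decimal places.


ln(181) = 5.198497.
k * ln(n) = 8 * 5.198497 = 41.587976.
-2L = 662.
BIC = 41.587976 + 662 = 703.587976, which rounds to 703.5880.

703.5880


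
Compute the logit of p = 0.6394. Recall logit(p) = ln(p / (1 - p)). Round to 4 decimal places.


The odds are p/(1-p) = 0.6394 / 0.3606 = 1.7732.
logit(p) = ln(1.7732) = 0.5728.

0.5728


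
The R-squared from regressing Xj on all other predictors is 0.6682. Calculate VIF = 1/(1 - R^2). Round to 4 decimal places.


Denominator: 1 - 0.6682 = 0.3318.
VIF = 1 / 0.3318 = 3.0139.

3.0139


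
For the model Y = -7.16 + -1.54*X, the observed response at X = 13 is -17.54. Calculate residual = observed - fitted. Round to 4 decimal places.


Predicted = -7.16 + -1.54 * 13 = -27.1800.
Residual = -17.54 - -27.1800 = 9.6400.

9.6400


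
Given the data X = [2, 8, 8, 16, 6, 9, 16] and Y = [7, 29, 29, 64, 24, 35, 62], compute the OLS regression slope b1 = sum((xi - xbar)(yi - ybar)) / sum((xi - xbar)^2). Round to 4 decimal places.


First compute the means: xbar = 9.2857, ybar = 35.7143.
Then S_xx = sum((xi - xbar)^2) = 157.4286.
S_xy = sum((xi - xbar)(yi - ybar)) = 631.5714.
b1 = S_xy / S_xx = 631.5714 / 157.4286 = 4.0118.

4.0118


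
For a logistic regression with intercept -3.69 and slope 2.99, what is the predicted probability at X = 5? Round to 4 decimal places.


z = -3.69 + 2.99 * 5 = 11.2600.
Sigmoid: P = 1 / (1 + exp(-11.2600)) = 1.0000.

1.0000


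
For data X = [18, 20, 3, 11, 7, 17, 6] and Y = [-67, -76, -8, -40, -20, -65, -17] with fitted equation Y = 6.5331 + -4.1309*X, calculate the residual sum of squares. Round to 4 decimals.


Predicted values from Y = 6.5331 + -4.1309*X.
Residuals: [0.8231, 0.0849, -2.1404, -1.0932, 2.3832, -1.3078, 1.2523].
SSres = 15.4193.

15.4193


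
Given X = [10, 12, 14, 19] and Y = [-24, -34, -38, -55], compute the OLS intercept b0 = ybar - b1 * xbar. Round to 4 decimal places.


Compute b1 = -3.3240 from the OLS formula.
With xbar = 13.7500 and ybar = -37.7500, the intercept is:
b0 = -37.7500 - -3.3240 * 13.7500 = 7.9553.

7.9553


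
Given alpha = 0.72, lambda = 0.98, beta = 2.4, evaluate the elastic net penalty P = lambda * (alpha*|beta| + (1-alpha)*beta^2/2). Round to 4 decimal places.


Compute:
L1 = 0.72 * 2.4 = 1.7280.
L2 = 0.28 * 2.4^2 / 2 = 0.8064.
Penalty = 0.98 * (1.7280 + 0.8064) = 2.4837.

2.4837


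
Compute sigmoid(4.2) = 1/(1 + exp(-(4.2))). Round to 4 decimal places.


Compute exp(-4.2000) = 0.0150.
Sigmoid = 1 / (1 + 0.0150) = 1 / 1.0150 = 0.9852.

0.9852


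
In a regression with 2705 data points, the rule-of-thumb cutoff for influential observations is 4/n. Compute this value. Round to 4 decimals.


The threshold is 4/n.
4/2705 = 0.0015.

0.0015


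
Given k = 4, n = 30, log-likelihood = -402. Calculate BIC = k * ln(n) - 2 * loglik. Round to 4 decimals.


Compute k*ln(n) = 4*ln(30) = 4*3.401197 = 13.604788.
Then -2*loglik = 804.
BIC = 13.604788 + 804 = 817.604788, which rounds to 817.6048.

817.6048


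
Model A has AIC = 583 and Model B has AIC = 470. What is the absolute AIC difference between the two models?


Compute |583 - 470| = 113.
Model B has the smaller AIC.

113


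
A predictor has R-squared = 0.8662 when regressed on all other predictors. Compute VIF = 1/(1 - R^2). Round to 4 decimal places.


Using VIF = 1/(1 - R^2_j):
1 - 0.8662 = 0.1338.
VIF = 7.4738.

7.4738


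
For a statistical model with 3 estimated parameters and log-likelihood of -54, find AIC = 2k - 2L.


AIC = 2*3 - 2*(-54).
= 6 + 108 = 114.

114


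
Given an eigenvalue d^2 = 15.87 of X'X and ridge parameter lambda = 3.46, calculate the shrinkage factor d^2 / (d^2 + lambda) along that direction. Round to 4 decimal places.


d^2 + lambda = 15.87 + 3.46 = 19.3300.
Shrinkage factor = 15.87/19.3300 = 0.8210.

0.8210


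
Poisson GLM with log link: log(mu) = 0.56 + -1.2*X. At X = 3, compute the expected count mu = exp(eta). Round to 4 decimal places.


eta = 0.56 + -1.2 * 3 = -3.0400.
mu = exp(-3.0400) = 0.0478.

0.0478


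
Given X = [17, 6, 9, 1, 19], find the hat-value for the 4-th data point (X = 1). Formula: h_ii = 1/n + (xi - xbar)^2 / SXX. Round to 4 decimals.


n = 5, xbar = 10.4000.
SXX = sum((xi - xbar)^2) = 227.2000.
h = 1/5 + (1 - 10.4000)^2 / 227.2000 = 0.5889.

0.5889


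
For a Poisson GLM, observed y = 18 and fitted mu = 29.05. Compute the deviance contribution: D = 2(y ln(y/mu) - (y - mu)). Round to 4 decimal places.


Compute y*ln(y/mu) = 18*ln(18/29.05) = 18*-0.478647 = -8.615646.
y - mu = -11.05.
D = 2*(-8.615646 - (-11.05)) = 4.868708, which rounds to 4.8687.

4.8687


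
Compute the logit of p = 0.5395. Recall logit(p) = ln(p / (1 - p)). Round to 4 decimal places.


Compute the odds: 0.5395/0.4605 = 1.1716.
Take the natural log: ln(1.1716) = 0.1583.

0.1583


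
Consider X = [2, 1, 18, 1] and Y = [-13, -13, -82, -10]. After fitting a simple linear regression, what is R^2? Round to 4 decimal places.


The fitted line is Y = -6.4474 + -4.1914*X.
SSres = 9.3445, SStot = 3681.0000.
R^2 = 1 - SSres/SStot = 0.9975.

0.9975


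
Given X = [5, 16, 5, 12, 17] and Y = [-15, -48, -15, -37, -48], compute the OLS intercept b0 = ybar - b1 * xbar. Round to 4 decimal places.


First find the slope: b1 = -2.8731.
Means: xbar = 11.0000, ybar = -32.6000.
b0 = ybar - b1 * xbar = -32.6000 - -2.8731 * 11.0000 = -0.9955.

-0.9955


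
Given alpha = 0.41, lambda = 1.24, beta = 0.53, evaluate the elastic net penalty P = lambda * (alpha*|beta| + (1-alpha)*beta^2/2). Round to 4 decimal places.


alpha * |beta| = 0.41 * 0.53 = 0.2173.
(1-alpha) * beta^2/2 = 0.59 * 0.2809/2 = 0.0829.
Total = 1.24 * (0.2173 + 0.0829) = 0.3722.

0.3722


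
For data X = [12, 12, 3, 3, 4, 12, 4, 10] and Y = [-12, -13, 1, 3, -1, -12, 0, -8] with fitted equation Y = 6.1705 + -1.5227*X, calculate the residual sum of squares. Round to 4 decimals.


Predicted values from Y = 6.1705 + -1.5227*X.
Residuals: [0.1019, -0.8981, -0.6024, 1.3976, -1.0797, 0.1019, -0.0797, 1.0565].
SSres = 5.4318.

5.4318


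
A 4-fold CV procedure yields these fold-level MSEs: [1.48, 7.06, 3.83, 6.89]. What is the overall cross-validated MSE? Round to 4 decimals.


Sum of fold MSEs = 19.2600.
Average = 19.2600 / 4 = 4.8150.

4.8150


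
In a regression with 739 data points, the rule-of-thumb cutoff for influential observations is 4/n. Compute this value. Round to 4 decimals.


Cook's distance cutoff = 4/n = 4/739.
= 0.0054.

0.0054


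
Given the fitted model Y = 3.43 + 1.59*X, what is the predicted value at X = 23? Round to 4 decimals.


Substitute X = 23 into the equation:
Y = 3.43 + 1.59 * 23 = 3.43 + 36.5700 = 40.0000.

40.0000


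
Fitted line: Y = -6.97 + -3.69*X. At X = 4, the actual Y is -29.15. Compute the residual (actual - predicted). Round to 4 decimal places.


Compute yhat = -6.97 + (-3.69)(4) = -21.7300.
Residual = actual - predicted = -29.15 - -21.7300 = -7.4200.

-7.4200


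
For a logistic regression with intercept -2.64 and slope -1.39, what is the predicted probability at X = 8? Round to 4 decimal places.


z = -2.64 + -1.39 * 8 = -13.7600.
Sigmoid: P = 1 / (1 + exp(13.7600)) = 0.0000.

0.0000


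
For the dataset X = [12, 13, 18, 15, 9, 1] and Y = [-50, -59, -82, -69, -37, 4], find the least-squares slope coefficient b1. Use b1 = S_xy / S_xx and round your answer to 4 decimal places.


First compute the means: xbar = 11.3333, ybar = -48.8333.
Then S_xx = sum((xi - xbar)^2) = 173.3333.
S_xy = sum((xi - xbar)(yi - ybar)) = -886.3333.
b1 = S_xy / S_xx = -886.3333 / 173.3333 = -5.1135.

-5.1135


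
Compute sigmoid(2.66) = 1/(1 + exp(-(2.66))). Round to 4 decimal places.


exp(-2.6600) = 0.0699.
1 + exp(-z) = 1.0699.
sigmoid = 1/1.0699 = 0.9346.

0.9346


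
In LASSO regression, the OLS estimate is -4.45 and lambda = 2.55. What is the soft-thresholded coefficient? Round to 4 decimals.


|beta_OLS| = 4.45.
lambda = 2.55.
Since |beta| > lambda, coefficient = sign(beta)*(|beta| - lambda) = -1.9000.
Result = -1.9000.

-1.9000


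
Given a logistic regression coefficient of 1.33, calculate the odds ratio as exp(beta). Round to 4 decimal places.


Odds ratio = exp(beta) = exp(1.33).
= 3.7810.

3.7810


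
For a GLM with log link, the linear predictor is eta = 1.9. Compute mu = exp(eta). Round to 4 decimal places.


The inverse log link gives:
mu = exp(1.9) = 6.6859.

6.6859


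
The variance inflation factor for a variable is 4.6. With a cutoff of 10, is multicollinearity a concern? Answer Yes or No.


Compare VIF = 4.6 to the threshold of 10.
4.6 < 10, so the answer is No.

No


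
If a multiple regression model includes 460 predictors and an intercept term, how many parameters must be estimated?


Each predictor gets one coefficient, plus one intercept.
Total parameters = 460 + 1 = 461.

461


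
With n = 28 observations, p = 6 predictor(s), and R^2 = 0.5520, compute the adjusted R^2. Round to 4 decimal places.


Adjusted R^2 = 1 - (1 - R^2) * (n-1)/(n-p-1).
(1 - R^2) = 0.4480.
(n-1)/(n-p-1) = 27/21.
(1 - R^2) * (n-1) = 0.4480 * 27 = 12.0960.
Divide by (n-p-1): 12.0960 / 21 = 0.5760.
Adj R^2 = 1 - 0.5760 = 0.4240.

0.4240


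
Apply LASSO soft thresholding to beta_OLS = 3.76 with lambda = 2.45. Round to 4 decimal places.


|beta_OLS| = 3.76.
lambda = 2.45.
Since |beta| > lambda, coefficient = sign(beta)*(|beta| - lambda) = 1.3100.
Result = 1.3100.

1.3100


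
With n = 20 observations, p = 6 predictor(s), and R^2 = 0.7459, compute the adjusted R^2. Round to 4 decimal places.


Plug in: Adj R^2 = 1 - (1 - 0.7459) * 19/13.
= 1 - 0.2541 * 19/13
= 1 - 4.8279 / 13
= 1 - 0.3714 = 0.6286.

0.6286


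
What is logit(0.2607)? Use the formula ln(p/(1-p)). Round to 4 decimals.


1 - p = 0.7393.
p/(1-p) = 0.3526.
logit = ln(0.3526) = -1.0423.

-1.0423


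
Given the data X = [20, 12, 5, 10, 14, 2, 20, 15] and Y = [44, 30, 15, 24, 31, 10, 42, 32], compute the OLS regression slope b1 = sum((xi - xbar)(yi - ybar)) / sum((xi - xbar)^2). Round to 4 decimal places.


The sample means are xbar = 12.2500 and ybar = 28.5000.
Compute S_xx = 293.5000 and S_xy = 536.0000.
Slope b1 = S_xy / S_xx = 536.0000 / 293.5000 = 1.8262.

1.8262


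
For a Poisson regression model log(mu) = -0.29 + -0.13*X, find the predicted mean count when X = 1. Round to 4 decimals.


Compute eta = -0.29 + -0.13 * 1 = -0.4200.
Apply inverse link: mu = e^-0.4200 = 0.6570.

0.6570


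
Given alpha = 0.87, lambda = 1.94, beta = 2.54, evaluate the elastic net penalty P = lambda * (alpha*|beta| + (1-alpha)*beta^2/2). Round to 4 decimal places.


L1 component = 0.87 * |2.54| = 2.2098.
L2 component = 0.13 * 2.54^2 / 2 = 0.4194.
Penalty = 1.94 * (2.2098 + 0.4194) = 1.94 * 2.6292 = 5.1006.

5.1006


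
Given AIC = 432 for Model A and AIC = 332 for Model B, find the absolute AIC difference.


Absolute difference = |432 - 332| = 100.
The model with lower AIC (B) is preferred.

100


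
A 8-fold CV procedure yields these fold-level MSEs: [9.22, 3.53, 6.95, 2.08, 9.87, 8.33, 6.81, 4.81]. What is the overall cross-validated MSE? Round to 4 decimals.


Sum of fold MSEs = 51.6000.
Average = 51.6000 / 8 = 6.4500.

6.4500


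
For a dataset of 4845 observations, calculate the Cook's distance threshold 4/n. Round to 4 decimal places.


Using the rule of thumb:
Threshold = 4 / 4845 = 0.0008.

0.0008


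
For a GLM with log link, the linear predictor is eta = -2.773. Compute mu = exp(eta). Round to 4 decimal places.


The inverse log link gives:
mu = exp(-2.773) = 0.0625.

0.0625


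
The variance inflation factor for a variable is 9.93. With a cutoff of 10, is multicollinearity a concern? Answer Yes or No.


Check: VIF = 9.93 vs threshold = 10.
Since 9.93 < 10, the answer is No.

No


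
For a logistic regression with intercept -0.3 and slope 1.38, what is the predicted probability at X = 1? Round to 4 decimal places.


z = -0.3 + 1.38 * 1 = 1.0800.
Sigmoid: P = 1 / (1 + exp(-1.0800)) = 0.7465.

0.7465


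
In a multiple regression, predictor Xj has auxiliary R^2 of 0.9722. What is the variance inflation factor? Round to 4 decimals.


Using VIF = 1/(1 - R^2_j):
1 - 0.9722 = 0.0278.
VIF = 35.9712.

35.9712


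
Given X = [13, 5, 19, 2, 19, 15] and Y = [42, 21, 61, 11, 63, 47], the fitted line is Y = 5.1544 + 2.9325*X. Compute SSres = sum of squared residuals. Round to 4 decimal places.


For each point, residual = actual - predicted.
Residuals: [-1.2769, 1.1831, 0.1281, -0.0194, 2.1281, -2.1419].
Sum of squared residuals = 12.1635.

12.1635


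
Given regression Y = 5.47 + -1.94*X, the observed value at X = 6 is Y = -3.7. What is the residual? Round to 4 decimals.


Fitted value at X = 6 is yhat = 5.47 + -1.94*6 = -6.1700.
Residual = -3.7 - -6.1700 = 2.4700.

2.4700


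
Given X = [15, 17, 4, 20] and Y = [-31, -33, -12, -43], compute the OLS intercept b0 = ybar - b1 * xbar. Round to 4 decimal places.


The slope is b1 = -1.8356.
Sample means are xbar = 14.0000 and ybar = -29.7500.
Intercept: b0 = -29.7500 - (-1.8356)(14.0000) = -4.0514.

-4.0514


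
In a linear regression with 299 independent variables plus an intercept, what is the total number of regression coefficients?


Total coefficients = number of predictors + 1 (for the intercept).
= 299 + 1 = 300.

300


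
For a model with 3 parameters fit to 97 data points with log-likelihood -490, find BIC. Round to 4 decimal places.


Compute k*ln(n) = 3*ln(97) = 3*4.574711 = 13.724133.
Then -2*loglik = 980.
BIC = 13.724133 + 980 = 993.724133, which rounds to 993.7241.

993.7241


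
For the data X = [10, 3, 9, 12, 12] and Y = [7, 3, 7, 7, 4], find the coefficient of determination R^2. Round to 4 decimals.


After computing the OLS fit (b0=2.8467, b1=0.2993):
SSres = 10.2920, SStot = 15.2000.
R^2 = 1 - 10.2920/15.2000 = 0.3229.

0.3229


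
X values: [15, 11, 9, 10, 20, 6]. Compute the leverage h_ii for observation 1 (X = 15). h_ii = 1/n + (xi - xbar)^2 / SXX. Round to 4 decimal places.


Mean of X: xbar = 11.8333.
SXX = 122.8333.
For X = 15: h = 1/6 + (15 - 11.8333)^2/122.8333 = 0.2483.

0.2483


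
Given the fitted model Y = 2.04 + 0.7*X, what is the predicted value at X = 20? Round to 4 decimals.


Plug X = 20 into Y = 2.04 + 0.7*X:
Y = 2.04 + 14.0000 = 16.0400.

16.0400


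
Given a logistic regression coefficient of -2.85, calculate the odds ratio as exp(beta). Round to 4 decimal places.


exp(-2.85) = 0.0578.
So the odds ratio is 0.0578.

0.0578


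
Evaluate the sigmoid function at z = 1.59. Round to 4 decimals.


First, exp(-1.5900) = 0.2039.
Then sigma(z) = 1/(1 + 0.2039) = 0.8306.

0.8306


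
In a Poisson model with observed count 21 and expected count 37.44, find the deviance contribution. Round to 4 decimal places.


y/mu = 21/37.44 = 0.560897 (approx.), and ln(21/37.44) = -0.578217.
y * ln(y/mu) = 21 * -0.578217 = -12.142557.
y - mu = -16.44.
D = 2 * (-12.142557 - -16.44) = 8.594886, which rounds to 8.5949.

8.5949


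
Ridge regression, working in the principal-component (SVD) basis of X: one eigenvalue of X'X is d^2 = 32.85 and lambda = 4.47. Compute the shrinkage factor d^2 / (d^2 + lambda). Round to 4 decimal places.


d^2 + lambda = 32.85 + 4.47 = 37.3200.
Shrinkage factor = 32.85/37.3200 = 0.8802.

0.8802


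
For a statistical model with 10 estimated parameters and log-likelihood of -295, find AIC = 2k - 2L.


AIC = 2k - 2*loglik = 2(10) - 2(-295).
= 20 + 590 = 610.

610


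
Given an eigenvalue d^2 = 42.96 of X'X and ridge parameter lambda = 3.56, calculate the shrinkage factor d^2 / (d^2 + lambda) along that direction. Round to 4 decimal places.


d^2 + lambda = 42.96 + 3.56 = 46.5200.
Shrinkage factor = 42.96/46.5200 = 0.9235.

0.9235


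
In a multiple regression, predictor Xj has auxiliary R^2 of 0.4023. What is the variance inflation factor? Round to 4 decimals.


Using VIF = 1/(1 - R^2_j):
1 - 0.4023 = 0.5977.
VIF = 1.6731.

1.6731


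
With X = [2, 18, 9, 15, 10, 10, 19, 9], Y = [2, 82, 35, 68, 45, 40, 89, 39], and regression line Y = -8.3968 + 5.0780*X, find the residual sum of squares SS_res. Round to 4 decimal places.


Predicted values from Y = -8.3968 + 5.0780*X.
Residuals: [0.2408, -1.0072, -2.3052, 0.2268, 2.6168, -2.3832, 0.9148, 1.6948].
SSres = 22.6743.

22.6743


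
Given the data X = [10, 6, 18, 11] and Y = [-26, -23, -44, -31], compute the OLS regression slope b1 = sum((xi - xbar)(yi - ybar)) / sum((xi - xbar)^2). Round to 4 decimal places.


First compute the means: xbar = 11.2500, ybar = -31.0000.
Then S_xx = sum((xi - xbar)^2) = 74.7500.
S_xy = sum((xi - xbar)(yi - ybar)) = -136.0000.
b1 = S_xy / S_xx = -136.0000 / 74.7500 = -1.8194.

-1.8194


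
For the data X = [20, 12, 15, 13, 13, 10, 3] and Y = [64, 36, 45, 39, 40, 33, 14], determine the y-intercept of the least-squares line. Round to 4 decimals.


The slope is b1 = 2.8638.
Sample means are xbar = 12.2857 and ybar = 38.7143.
Intercept: b0 = 38.7143 - (2.8638)(12.2857) = 3.5305.

3.5305


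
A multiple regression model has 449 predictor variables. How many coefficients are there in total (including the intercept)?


Each predictor gets one coefficient, plus one intercept.
Total parameters = 449 + 1 = 450.

450


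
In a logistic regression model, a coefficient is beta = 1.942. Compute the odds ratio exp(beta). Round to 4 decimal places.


Odds ratio = exp(beta) = exp(1.942).
= 6.9727.

6.9727


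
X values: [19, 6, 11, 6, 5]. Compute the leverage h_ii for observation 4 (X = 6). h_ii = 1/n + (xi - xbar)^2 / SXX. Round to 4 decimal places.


Mean of X: xbar = 9.4000.
SXX = 137.2000.
For X = 6: h = 1/5 + (6 - 9.4000)^2/137.2000 = 0.2843.

0.2843


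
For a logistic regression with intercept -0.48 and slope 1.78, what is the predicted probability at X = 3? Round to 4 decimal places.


Compute z = -0.48 + (1.78)(3) = 4.8600.
exp(-z) = 0.0078.
P = 1/(1 + 0.0078) = 0.9923.

0.9923


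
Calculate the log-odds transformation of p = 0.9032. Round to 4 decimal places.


1 - p = 0.0968.
p/(1-p) = 9.3306.
logit = ln(9.3306) = 2.2333.

2.2333


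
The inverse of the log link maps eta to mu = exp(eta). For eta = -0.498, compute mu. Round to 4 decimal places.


Apply the inverse link:
mu = e^-0.498 = 0.6077.

0.6077


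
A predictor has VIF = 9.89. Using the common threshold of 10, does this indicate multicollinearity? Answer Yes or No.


Check: VIF = 9.89 vs threshold = 10.
Since 9.89 < 10, the answer is No.

No


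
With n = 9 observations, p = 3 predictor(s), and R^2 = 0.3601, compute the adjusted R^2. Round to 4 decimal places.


Adjusted R^2 = 1 - (1 - R^2) * (n-1)/(n-p-1).
(1 - R^2) = 0.6399.
(n-1)/(n-p-1) = 8/5.
(1 - R^2) * (n-1) = 0.6399 * 8 = 5.1192.
Divide by (n-p-1): 5.1192 / 5 = 1.0238.
Adj R^2 = 1 - 1.0238 = -0.0238.

-0.0238


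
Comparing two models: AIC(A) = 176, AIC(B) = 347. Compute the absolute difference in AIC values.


Compute |176 - 347| = 171.
Model A has the smaller AIC.

171


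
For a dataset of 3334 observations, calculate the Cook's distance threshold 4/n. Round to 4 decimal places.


The threshold is 4/n.
4/3334 = 0.0012.

0.0012


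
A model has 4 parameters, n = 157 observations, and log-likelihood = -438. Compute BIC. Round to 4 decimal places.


Compute k*ln(n) = 4*ln(157) = 4*5.056246 = 20.224984.
Then -2*loglik = 876.
BIC = 20.224984 + 876 = 896.224984, which rounds to 896.2250.

896.2250


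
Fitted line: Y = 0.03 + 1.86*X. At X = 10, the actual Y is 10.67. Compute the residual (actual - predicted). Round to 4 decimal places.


Compute yhat = 0.03 + (1.86)(10) = 18.6300.
Residual = actual - predicted = 10.67 - 18.6300 = -7.9600.

-7.9600


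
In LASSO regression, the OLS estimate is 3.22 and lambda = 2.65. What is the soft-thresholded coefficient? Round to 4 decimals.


Check: |3.22| = 3.22 vs lambda = 2.65.
Since |beta| > lambda, coefficient = sign(beta)*(|beta| - lambda) = 0.5700.
Soft-thresholded coefficient = 0.5700.

0.5700


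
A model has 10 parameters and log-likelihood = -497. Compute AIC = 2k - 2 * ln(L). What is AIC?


AIC = 2*10 - 2*(-497).
= 20 + 994 = 1014.

1014


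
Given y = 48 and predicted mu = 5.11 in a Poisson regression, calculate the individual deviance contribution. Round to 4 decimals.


y/mu = 48/5.11 = 9.393346 (approx.), and ln(48/5.11) = 2.240002.
y * ln(y/mu) = 48 * 2.240002 = 107.520096.
y - mu = 42.89.
D = 2 * (107.520096 - 42.89) = 129.260192, which rounds to 129.2602.

129.2602


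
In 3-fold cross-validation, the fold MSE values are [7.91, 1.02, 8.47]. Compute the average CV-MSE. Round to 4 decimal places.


Add all fold MSEs: 17.4000.
Divide by k = 3: 17.4000/3 = 5.8000.

5.8000


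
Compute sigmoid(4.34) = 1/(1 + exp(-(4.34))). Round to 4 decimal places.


Compute exp(-4.3400) = 0.0130.
Sigmoid = 1 / (1 + 0.0130) = 1 / 1.0130 = 0.9871.

0.9871


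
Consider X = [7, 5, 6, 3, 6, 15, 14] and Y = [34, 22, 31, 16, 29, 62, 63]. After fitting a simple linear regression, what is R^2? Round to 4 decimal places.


After computing the OLS fit (b0=4.7143, b1=4.0000):
SSres = 27.4286, SStot = 2075.4286.
R^2 = 1 - 27.4286/2075.4286 = 0.9868.

0.9868


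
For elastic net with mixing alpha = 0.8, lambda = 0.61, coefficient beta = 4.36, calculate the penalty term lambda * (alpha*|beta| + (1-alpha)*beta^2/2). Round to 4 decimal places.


L1 component = 0.8 * |4.36| = 3.4880.
L2 component = 0.2 * 4.36^2 / 2 = 1.9010.
Penalty = 0.61 * (3.4880 + 1.9010) = 0.61 * 5.3890 = 3.2873.

3.2873


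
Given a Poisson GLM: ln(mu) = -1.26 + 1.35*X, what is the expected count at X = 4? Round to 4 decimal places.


Linear predictor: eta = -1.26 + (1.35)(4) = 4.1400.
Expected count: mu = exp(4.1400) = 62.8028.

62.8028


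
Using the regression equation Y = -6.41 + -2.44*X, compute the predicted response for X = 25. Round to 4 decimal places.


Plug X = 25 into Y = -6.41 + -2.44*X:
Y = -6.41 + -61.0000 = -67.4100.

-67.4100


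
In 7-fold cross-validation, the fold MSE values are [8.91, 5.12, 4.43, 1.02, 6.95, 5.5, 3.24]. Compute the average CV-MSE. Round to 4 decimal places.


Sum of fold MSEs = 35.1700.
Average = 35.1700 / 7 = 5.0243.

5.0243


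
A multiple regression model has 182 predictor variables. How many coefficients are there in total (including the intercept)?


Each predictor gets one coefficient, plus one intercept.
Total parameters = 182 + 1 = 183.

183


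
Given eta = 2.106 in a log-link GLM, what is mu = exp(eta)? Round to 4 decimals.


The inverse log link gives:
mu = exp(2.106) = 8.2153.

8.2153


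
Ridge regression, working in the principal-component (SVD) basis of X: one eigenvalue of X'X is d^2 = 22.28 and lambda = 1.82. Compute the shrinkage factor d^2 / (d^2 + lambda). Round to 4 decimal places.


d^2 + lambda = 22.28 + 1.82 = 24.1000.
Shrinkage factor = 22.28/24.1000 = 0.9245.

0.9245


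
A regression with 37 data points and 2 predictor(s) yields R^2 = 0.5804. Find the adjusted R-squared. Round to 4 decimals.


Plug in: Adj R^2 = 1 - (1 - 0.5804) * 36/34.
= 1 - 0.4196 * 36/34
= 1 - 15.1056 / 34
= 1 - 0.4443 = 0.5557.

0.5557


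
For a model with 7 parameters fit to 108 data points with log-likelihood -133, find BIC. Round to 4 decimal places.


ln(108) = 4.682131.
k * ln(n) = 7 * 4.682131 = 32.774917.
-2L = 266.
BIC = 32.774917 + 266 = 298.774917, which rounds to 298.7749.

298.7749


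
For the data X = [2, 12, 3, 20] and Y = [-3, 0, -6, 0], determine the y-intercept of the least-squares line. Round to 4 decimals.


First find the slope: b1 = 0.2759.
Means: xbar = 9.2500, ybar = -2.2500.
b0 = ybar - b1 * xbar = -2.2500 - 0.2759 * 9.2500 = -4.8021.

-4.8021


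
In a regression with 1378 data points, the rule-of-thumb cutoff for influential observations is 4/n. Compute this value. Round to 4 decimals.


Using the rule of thumb:
Threshold = 4 / 1378 = 0.0029.

0.0029


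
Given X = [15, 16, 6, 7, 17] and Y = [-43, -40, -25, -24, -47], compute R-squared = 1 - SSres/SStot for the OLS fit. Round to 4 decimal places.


Fit the OLS line: b0 = -11.7744, b1 = -1.9693.
SSres = 21.0957.
SStot = 450.8000.
R^2 = 1 - 21.0957/450.8000 = 0.9532.

0.9532


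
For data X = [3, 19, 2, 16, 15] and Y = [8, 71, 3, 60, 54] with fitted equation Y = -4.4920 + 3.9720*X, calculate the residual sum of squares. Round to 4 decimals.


For each point, residual = actual - predicted.
Residuals: [0.5760, 0.0240, -0.4520, 0.9400, -1.0880].
Sum of squared residuals = 2.6040.

2.6040


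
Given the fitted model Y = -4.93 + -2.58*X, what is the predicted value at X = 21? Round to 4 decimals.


Substitute X = 21 into the equation:
Y = -4.93 + -2.58 * 21 = -4.93 + -54.1800 = -59.1100.

-59.1100


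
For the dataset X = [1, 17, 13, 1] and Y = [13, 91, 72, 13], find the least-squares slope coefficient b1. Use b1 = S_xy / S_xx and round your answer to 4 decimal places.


First compute the means: xbar = 8.0000, ybar = 47.2500.
Then S_xx = sum((xi - xbar)^2) = 204.0000.
S_xy = sum((xi - xbar)(yi - ybar)) = 997.0000.
b1 = S_xy / S_xx = 997.0000 / 204.0000 = 4.8873.

4.8873


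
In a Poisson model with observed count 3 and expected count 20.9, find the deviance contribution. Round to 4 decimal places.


First: ln(3/20.9) = -1.941137.
Then: 3 * -1.941137 = -5.823411.
y - mu = 3 - 20.9 = -17.9.
D = 2(-5.823411 - -17.9) = 24.153178, which rounds to 24.1532.

24.1532


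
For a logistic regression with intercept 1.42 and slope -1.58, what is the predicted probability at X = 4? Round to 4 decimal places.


z = 1.42 + -1.58 * 4 = -4.9000.
Sigmoid: P = 1 / (1 + exp(4.9000)) = 0.0074.

0.0074


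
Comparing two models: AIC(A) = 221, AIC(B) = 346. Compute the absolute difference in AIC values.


Compute |221 - 346| = 125.
Model A has the smaller AIC.

125


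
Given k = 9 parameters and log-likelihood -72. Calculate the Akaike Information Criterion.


AIC = 2*9 - 2*(-72).
= 18 + 144 = 162.

162


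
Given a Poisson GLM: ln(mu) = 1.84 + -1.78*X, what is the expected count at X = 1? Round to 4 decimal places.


eta = 1.84 + -1.78 * 1 = 0.0600.
mu = exp(0.0600) = 1.0618.

1.0618


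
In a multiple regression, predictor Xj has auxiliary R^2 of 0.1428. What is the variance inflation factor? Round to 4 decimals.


Denominator: 1 - 0.1428 = 0.8572.
VIF = 1 / 0.8572 = 1.1666.

1.1666


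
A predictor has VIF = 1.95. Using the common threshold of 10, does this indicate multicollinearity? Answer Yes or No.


Check: VIF = 1.95 vs threshold = 10.
Since 1.95 < 10, the answer is No.

No


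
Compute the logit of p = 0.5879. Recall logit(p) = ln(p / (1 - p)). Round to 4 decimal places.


Compute the odds: 0.5879/0.4121 = 1.4266.
Take the natural log: ln(1.4266) = 0.3553.

0.3553


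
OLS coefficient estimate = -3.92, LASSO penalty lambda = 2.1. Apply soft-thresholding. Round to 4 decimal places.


Absolute value: |-3.92| = 3.92.
Compare to lambda = 2.1.
Since |beta| > lambda, coefficient = sign(beta)*(|beta| - lambda) = -1.8200.

-1.8200


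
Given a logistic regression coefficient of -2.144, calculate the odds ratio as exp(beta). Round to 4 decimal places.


Odds ratio = exp(beta) = exp(-2.144).
= 0.1172.

0.1172


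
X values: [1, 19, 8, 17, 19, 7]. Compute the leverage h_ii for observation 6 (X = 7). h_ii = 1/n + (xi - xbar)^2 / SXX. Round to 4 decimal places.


Mean of X: xbar = 11.8333.
SXX = 284.8333.
For X = 7: h = 1/6 + (7 - 11.8333)^2/284.8333 = 0.2487.

0.2487


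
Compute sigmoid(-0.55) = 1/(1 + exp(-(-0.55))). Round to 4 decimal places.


First, exp(0.5500) = 1.7333.
Then sigma(z) = 1/(1 + 1.7333) = 0.3659.

0.3659


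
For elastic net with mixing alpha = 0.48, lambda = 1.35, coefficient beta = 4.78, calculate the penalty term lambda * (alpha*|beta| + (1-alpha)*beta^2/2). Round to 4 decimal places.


alpha * |beta| = 0.48 * 4.78 = 2.2944.
(1-alpha) * beta^2/2 = 0.52 * 22.8484/2 = 5.9406.
Total = 1.35 * (2.2944 + 5.9406) = 11.1172.

11.1172


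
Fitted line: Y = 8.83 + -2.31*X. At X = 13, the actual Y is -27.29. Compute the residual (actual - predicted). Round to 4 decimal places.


Fitted value at X = 13 is yhat = 8.83 + -2.31*13 = -21.2000.
Residual = -27.29 - -21.2000 = -6.0900.

-6.0900


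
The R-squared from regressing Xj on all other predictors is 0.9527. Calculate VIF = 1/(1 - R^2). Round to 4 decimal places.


Using VIF = 1/(1 - R^2_j):
1 - 0.9527 = 0.0473.
VIF = 21.1416.

21.1416


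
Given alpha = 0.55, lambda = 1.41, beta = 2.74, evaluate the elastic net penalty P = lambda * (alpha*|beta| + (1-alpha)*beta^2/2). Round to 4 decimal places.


alpha * |beta| = 0.55 * 2.74 = 1.5070.
(1-alpha) * beta^2/2 = 0.45 * 7.5076/2 = 1.6892.
Total = 1.41 * (1.5070 + 1.6892) = 4.5067.

4.5067


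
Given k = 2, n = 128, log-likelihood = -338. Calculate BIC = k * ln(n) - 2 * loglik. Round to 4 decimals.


k * ln(n) = 2 * ln(128) = 2 * 4.852030 = 9.704060.
-2 * loglik = -2 * (-338) = 676.
BIC = 9.704060 + 676 = 685.704060, which rounds to 685.7041.

685.7041


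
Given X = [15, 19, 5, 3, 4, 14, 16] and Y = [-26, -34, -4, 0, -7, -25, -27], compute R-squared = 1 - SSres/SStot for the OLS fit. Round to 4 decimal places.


After computing the OLS fit (b0=4.3435, b1=-2.0185):
SSres = 18.7674, SStot = 1089.7143.
R^2 = 1 - 18.7674/1089.7143 = 0.9828.

0.9828


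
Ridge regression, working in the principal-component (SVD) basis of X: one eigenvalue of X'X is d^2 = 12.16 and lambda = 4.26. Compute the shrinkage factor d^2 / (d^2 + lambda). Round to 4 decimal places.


d^2 + lambda = 12.16 + 4.26 = 16.4200.
Shrinkage factor = 12.16/16.4200 = 0.7406.

0.7406


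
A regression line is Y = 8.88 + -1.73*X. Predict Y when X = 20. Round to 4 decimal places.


Plug X = 20 into Y = 8.88 + -1.73*X:
Y = 8.88 + -34.6000 = -25.7200.

-25.7200


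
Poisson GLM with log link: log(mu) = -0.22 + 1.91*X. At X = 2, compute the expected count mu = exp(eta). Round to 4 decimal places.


eta = -0.22 + 1.91 * 2 = 3.6000.
mu = exp(3.6000) = 36.5982.

36.5982


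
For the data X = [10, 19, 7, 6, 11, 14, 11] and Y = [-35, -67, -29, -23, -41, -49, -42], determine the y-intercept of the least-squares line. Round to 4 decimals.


First find the slope: b1 = -3.2749.
Means: xbar = 11.1429, ybar = -40.8571.
b0 = ybar - b1 * xbar = -40.8571 - -3.2749 * 11.1429 = -4.3657.

-4.3657


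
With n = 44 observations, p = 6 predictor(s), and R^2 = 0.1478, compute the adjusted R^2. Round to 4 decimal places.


Adjusted R^2 = 1 - (1 - R^2) * (n-1)/(n-p-1).
(1 - R^2) = 0.8522.
(n-1)/(n-p-1) = 43/37.
(1 - R^2) * (n-1) = 0.8522 * 43 = 36.6446.
Divide by (n-p-1): 36.6446 / 37 = 0.9904.
Adj R^2 = 1 - 0.9904 = 0.0096.

0.0096


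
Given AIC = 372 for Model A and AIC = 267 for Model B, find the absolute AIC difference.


Absolute difference = |372 - 267| = 105.
The model with lower AIC (B) is preferred.

105


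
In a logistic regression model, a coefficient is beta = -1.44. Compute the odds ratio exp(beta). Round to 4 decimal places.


exp(-1.44) = 0.2369.
So the odds ratio is 0.2369.

0.2369


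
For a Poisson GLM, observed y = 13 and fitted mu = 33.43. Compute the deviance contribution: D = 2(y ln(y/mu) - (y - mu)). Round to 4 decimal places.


Compute y*ln(y/mu) = 13*ln(13/33.43) = 13*-0.944504 = -12.278552.
y - mu = -20.43.
D = 2*(-12.278552 - (-20.43)) = 16.302896, which rounds to 16.3029.

16.3029


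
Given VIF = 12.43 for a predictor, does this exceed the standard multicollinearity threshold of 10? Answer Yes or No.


Compare VIF = 12.43 to the threshold of 10.
12.43 >= 10, so the answer is Yes.

Yes


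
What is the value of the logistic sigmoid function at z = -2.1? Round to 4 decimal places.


Compute exp(2.1000) = 8.1662.
Sigmoid = 1 / (1 + 8.1662) = 1 / 9.1662 = 0.1091.

0.1091


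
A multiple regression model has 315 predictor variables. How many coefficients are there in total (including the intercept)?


Including the intercept, the model has 315 predictor coefficients + 1 intercept.
Total = 316.

316


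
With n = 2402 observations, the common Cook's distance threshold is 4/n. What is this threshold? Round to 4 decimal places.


Using the rule of thumb:
Threshold = 4 / 2402 = 0.0017.

0.0017


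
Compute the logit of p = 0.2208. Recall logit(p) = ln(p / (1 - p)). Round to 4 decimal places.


Compute the odds: 0.2208/0.7792 = 0.2834.
Take the natural log: ln(0.2834) = -1.2610.

-1.2610


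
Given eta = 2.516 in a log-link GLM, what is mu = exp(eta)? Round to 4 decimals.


Apply the inverse link:
mu = e^2.516 = 12.3790.

12.3790


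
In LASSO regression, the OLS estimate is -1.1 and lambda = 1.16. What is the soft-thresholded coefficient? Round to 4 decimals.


Absolute value: |-1.1| = 1.1.
Compare to lambda = 1.16.
Since |beta| <= lambda, the coefficient is set to 0.

0.0000


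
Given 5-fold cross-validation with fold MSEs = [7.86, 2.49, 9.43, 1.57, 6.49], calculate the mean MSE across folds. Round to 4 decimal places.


Sum of fold MSEs = 27.8400.
Average = 27.8400 / 5 = 5.5680.

5.5680


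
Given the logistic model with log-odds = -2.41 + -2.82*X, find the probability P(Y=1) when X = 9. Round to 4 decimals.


Linear predictor: z = -2.41 + -2.82 * 9 = -27.7900.
P = 1/(1 + exp(27.7900)) = 1/(1 + 1172313191937.7607) = 0.0000.

0.0000


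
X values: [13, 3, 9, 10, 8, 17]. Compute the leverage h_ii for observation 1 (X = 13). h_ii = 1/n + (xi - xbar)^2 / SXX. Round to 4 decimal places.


Mean of X: xbar = 10.0000.
SXX = 112.0000.
For X = 13: h = 1/6 + (13 - 10.0000)^2/112.0000 = 0.2470.

0.2470


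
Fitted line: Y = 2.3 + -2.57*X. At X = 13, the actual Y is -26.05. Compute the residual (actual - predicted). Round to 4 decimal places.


Compute yhat = 2.3 + (-2.57)(13) = -31.1100.
Residual = actual - predicted = -26.05 - -31.1100 = 5.0600.

5.0600


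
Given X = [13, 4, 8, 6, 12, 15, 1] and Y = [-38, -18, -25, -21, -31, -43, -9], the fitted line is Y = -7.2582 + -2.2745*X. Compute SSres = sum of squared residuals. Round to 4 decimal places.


For each point, residual = actual - predicted.
Residuals: [-1.1733, -1.6438, 0.4542, -0.0948, 3.5522, -1.6243, 0.5327].
Sum of squared residuals = 19.8342.

19.8342


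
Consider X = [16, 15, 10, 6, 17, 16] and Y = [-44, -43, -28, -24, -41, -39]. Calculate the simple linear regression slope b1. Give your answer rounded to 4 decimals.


First compute the means: xbar = 13.3333, ybar = -36.5000.
Then S_xx = sum((xi - xbar)^2) = 95.3333.
S_xy = sum((xi - xbar)(yi - ybar)) = -174.0000.
b1 = S_xy / S_xx = -174.0000 / 95.3333 = -1.8252.

-1.8252


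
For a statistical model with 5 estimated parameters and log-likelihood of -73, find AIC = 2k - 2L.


Compute:
2k = 2*5 = 10.
-2*loglik = -2*(-73) = 146.
AIC = 10 + 146 = 156.

156


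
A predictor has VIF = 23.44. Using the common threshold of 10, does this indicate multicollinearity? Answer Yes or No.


The threshold is 10.
VIF = 23.44 is >= 10.
Multicollinearity indication: Yes.

Yes


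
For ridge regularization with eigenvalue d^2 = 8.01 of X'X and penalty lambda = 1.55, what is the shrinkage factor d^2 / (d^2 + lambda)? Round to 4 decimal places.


d^2 + lambda = 8.01 + 1.55 = 9.5600.
Shrinkage factor = 8.01/9.5600 = 0.8379.

0.8379
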